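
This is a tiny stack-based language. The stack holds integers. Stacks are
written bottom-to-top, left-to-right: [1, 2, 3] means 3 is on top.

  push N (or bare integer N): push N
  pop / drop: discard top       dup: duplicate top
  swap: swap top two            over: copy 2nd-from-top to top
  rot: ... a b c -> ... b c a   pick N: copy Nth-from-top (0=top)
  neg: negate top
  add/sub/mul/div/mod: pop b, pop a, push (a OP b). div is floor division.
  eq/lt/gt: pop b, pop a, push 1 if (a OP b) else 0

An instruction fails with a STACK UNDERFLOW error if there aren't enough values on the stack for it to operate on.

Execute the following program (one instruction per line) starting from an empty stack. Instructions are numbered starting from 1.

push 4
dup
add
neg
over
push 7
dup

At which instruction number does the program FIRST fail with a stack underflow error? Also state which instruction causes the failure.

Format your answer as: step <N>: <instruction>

Answer: step 5: over

Derivation:
Step 1 ('push 4'): stack = [4], depth = 1
Step 2 ('dup'): stack = [4, 4], depth = 2
Step 3 ('add'): stack = [8], depth = 1
Step 4 ('neg'): stack = [-8], depth = 1
Step 5 ('over'): needs 2 value(s) but depth is 1 — STACK UNDERFLOW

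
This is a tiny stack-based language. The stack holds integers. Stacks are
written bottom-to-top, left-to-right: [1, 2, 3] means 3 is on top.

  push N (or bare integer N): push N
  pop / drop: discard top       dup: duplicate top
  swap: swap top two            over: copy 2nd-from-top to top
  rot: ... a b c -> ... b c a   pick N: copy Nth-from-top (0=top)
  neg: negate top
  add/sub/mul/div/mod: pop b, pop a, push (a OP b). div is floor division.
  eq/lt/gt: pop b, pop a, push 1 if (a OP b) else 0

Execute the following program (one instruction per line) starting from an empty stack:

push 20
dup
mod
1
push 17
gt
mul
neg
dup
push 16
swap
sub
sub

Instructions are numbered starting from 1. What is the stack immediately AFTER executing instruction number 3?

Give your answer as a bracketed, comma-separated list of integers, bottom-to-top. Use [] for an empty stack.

Answer: [0]

Derivation:
Step 1 ('push 20'): [20]
Step 2 ('dup'): [20, 20]
Step 3 ('mod'): [0]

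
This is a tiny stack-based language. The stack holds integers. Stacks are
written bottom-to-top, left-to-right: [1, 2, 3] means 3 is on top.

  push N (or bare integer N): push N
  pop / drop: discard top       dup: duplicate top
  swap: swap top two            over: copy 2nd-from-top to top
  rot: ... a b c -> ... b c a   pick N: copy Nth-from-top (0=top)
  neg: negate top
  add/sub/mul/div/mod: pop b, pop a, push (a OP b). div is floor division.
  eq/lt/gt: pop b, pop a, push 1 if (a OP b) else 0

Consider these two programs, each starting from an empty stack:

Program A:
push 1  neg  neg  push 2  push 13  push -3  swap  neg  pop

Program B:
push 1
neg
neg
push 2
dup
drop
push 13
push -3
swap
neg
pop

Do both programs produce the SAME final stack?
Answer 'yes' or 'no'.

Answer: yes

Derivation:
Program A trace:
  After 'push 1': [1]
  After 'neg': [-1]
  After 'neg': [1]
  After 'push 2': [1, 2]
  After 'push 13': [1, 2, 13]
  After 'push -3': [1, 2, 13, -3]
  After 'swap': [1, 2, -3, 13]
  After 'neg': [1, 2, -3, -13]
  After 'pop': [1, 2, -3]
Program A final stack: [1, 2, -3]

Program B trace:
  After 'push 1': [1]
  After 'neg': [-1]
  After 'neg': [1]
  After 'push 2': [1, 2]
  After 'dup': [1, 2, 2]
  After 'drop': [1, 2]
  After 'push 13': [1, 2, 13]
  After 'push -3': [1, 2, 13, -3]
  After 'swap': [1, 2, -3, 13]
  After 'neg': [1, 2, -3, -13]
  After 'pop': [1, 2, -3]
Program B final stack: [1, 2, -3]
Same: yes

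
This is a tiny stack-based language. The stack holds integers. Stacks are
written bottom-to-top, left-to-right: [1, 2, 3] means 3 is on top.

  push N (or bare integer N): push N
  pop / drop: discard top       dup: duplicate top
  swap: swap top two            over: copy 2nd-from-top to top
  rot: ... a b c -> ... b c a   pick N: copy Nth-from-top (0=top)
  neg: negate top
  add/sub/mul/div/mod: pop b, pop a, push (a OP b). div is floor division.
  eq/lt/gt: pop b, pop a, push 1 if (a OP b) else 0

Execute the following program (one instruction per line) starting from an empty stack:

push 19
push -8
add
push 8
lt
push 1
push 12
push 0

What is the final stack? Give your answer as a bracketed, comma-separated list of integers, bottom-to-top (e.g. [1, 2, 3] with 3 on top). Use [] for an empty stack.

Answer: [0, 1, 12, 0]

Derivation:
After 'push 19': [19]
After 'push -8': [19, -8]
After 'add': [11]
After 'push 8': [11, 8]
After 'lt': [0]
After 'push 1': [0, 1]
After 'push 12': [0, 1, 12]
After 'push 0': [0, 1, 12, 0]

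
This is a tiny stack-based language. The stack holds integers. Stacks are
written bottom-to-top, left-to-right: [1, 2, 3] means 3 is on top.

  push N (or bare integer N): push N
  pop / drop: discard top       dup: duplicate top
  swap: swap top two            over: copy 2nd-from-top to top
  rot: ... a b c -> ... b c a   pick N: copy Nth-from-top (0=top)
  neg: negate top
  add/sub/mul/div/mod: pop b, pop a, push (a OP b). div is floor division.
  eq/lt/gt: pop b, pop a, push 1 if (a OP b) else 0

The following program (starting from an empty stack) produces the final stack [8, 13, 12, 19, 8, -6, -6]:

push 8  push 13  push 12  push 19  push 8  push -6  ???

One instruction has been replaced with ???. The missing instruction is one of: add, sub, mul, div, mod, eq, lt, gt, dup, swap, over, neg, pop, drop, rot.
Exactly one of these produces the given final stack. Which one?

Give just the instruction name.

Answer: dup

Derivation:
Stack before ???: [8, 13, 12, 19, 8, -6]
Stack after ???:  [8, 13, 12, 19, 8, -6, -6]
The instruction that transforms [8, 13, 12, 19, 8, -6] -> [8, 13, 12, 19, 8, -6, -6] is: dup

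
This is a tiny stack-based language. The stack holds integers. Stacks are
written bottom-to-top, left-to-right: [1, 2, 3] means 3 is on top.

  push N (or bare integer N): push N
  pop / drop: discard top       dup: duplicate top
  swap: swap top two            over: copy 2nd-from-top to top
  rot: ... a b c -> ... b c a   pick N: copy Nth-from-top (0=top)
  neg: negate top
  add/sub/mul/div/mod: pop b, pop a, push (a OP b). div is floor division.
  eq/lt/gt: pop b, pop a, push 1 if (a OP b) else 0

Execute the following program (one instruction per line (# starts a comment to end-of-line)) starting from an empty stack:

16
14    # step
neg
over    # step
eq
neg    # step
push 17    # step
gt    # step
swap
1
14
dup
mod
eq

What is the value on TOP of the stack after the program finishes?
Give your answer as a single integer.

After 'push 16': [16]
After 'push 14': [16, 14]
After 'neg': [16, -14]
After 'over': [16, -14, 16]
After 'eq': [16, 0]
After 'neg': [16, 0]
After 'push 17': [16, 0, 17]
After 'gt': [16, 0]
After 'swap': [0, 16]
After 'push 1': [0, 16, 1]
After 'push 14': [0, 16, 1, 14]
After 'dup': [0, 16, 1, 14, 14]
After 'mod': [0, 16, 1, 0]
After 'eq': [0, 16, 0]

Answer: 0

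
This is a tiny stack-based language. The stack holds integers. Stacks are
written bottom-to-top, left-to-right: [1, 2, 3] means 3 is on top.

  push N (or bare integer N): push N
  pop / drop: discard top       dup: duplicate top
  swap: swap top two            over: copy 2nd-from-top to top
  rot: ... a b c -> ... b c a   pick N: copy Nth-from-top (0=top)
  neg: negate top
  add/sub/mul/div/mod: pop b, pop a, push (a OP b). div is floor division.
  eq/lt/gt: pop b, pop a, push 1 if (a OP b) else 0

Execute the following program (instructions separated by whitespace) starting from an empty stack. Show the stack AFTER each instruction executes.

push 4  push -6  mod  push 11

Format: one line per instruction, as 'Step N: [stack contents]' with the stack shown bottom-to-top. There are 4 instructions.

Step 1: [4]
Step 2: [4, -6]
Step 3: [-2]
Step 4: [-2, 11]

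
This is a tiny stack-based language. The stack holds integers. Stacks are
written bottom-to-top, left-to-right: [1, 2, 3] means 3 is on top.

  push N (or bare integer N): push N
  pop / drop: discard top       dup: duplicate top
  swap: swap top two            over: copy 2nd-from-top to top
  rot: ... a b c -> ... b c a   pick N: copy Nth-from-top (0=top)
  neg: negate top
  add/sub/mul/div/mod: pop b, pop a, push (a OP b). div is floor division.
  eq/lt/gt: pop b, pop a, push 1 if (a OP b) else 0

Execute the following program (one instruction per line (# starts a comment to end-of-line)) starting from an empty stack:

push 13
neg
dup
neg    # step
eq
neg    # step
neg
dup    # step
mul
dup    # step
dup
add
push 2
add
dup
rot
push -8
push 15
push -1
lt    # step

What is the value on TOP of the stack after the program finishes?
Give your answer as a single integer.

Answer: 0

Derivation:
After 'push 13': [13]
After 'neg': [-13]
After 'dup': [-13, -13]
After 'neg': [-13, 13]
After 'eq': [0]
After 'neg': [0]
After 'neg': [0]
After 'dup': [0, 0]
After 'mul': [0]
After 'dup': [0, 0]
After 'dup': [0, 0, 0]
After 'add': [0, 0]
After 'push 2': [0, 0, 2]
After 'add': [0, 2]
After 'dup': [0, 2, 2]
After 'rot': [2, 2, 0]
After 'push -8': [2, 2, 0, -8]
After 'push 15': [2, 2, 0, -8, 15]
After 'push -1': [2, 2, 0, -8, 15, -1]
After 'lt': [2, 2, 0, -8, 0]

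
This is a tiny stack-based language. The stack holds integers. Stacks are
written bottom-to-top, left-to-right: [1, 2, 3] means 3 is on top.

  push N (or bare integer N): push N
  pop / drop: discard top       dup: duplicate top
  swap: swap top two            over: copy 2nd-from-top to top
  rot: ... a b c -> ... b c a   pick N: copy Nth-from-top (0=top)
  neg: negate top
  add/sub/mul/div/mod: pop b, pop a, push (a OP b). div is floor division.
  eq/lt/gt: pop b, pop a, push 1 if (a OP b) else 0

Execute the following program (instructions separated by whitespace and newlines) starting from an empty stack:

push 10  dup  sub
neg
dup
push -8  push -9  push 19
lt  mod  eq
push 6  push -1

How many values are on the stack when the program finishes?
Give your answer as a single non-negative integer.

After 'push 10': stack = [10] (depth 1)
After 'dup': stack = [10, 10] (depth 2)
After 'sub': stack = [0] (depth 1)
After 'neg': stack = [0] (depth 1)
After 'dup': stack = [0, 0] (depth 2)
After 'push -8': stack = [0, 0, -8] (depth 3)
After 'push -9': stack = [0, 0, -8, -9] (depth 4)
After 'push 19': stack = [0, 0, -8, -9, 19] (depth 5)
After 'lt': stack = [0, 0, -8, 1] (depth 4)
After 'mod': stack = [0, 0, 0] (depth 3)
After 'eq': stack = [0, 1] (depth 2)
After 'push 6': stack = [0, 1, 6] (depth 3)
After 'push -1': stack = [0, 1, 6, -1] (depth 4)

Answer: 4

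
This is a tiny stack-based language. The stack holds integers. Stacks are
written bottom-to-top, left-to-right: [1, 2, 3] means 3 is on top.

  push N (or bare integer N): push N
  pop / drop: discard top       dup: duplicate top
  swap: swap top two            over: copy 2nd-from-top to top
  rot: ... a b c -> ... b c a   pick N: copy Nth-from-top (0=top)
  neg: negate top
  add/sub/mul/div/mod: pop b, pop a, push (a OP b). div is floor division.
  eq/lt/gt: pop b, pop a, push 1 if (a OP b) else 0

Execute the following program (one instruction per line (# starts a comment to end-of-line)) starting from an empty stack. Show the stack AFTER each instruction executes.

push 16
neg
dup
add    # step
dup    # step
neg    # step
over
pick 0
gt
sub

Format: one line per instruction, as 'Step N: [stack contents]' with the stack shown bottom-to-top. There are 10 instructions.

Step 1: [16]
Step 2: [-16]
Step 3: [-16, -16]
Step 4: [-32]
Step 5: [-32, -32]
Step 6: [-32, 32]
Step 7: [-32, 32, -32]
Step 8: [-32, 32, -32, -32]
Step 9: [-32, 32, 0]
Step 10: [-32, 32]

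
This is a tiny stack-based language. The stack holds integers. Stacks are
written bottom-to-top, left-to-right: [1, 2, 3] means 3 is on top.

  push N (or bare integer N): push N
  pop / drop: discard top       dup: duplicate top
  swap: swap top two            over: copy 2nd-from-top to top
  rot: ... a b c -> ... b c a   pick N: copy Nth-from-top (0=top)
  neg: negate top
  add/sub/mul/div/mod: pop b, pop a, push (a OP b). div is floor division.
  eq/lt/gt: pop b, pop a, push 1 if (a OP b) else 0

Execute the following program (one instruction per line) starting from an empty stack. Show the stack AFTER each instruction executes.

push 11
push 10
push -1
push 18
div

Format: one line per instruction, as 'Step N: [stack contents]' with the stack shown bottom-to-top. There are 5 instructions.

Step 1: [11]
Step 2: [11, 10]
Step 3: [11, 10, -1]
Step 4: [11, 10, -1, 18]
Step 5: [11, 10, -1]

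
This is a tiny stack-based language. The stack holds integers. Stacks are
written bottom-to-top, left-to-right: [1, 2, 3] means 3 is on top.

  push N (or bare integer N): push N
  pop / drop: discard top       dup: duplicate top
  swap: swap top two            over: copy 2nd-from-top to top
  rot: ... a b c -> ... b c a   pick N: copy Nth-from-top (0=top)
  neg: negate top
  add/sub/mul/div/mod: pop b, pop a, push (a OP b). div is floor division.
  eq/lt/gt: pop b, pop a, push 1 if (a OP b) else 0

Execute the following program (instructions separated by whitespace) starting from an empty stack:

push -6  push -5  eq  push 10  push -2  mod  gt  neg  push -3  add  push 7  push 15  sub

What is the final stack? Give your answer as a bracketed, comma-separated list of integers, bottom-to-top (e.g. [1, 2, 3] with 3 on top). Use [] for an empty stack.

Answer: [-3, -8]

Derivation:
After 'push -6': [-6]
After 'push -5': [-6, -5]
After 'eq': [0]
After 'push 10': [0, 10]
After 'push -2': [0, 10, -2]
After 'mod': [0, 0]
After 'gt': [0]
After 'neg': [0]
After 'push -3': [0, -3]
After 'add': [-3]
After 'push 7': [-3, 7]
After 'push 15': [-3, 7, 15]
After 'sub': [-3, -8]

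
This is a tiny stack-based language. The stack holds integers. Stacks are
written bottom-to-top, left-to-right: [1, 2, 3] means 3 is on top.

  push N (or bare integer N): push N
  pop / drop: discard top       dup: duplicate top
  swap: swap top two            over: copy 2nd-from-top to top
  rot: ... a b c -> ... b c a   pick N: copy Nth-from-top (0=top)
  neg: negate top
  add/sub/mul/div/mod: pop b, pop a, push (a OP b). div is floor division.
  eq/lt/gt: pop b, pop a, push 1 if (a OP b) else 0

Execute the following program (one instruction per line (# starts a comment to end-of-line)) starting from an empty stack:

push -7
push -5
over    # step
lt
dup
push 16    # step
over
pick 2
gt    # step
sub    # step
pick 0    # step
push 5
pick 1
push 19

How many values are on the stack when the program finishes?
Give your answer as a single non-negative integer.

Answer: 8

Derivation:
After 'push -7': stack = [-7] (depth 1)
After 'push -5': stack = [-7, -5] (depth 2)
After 'over': stack = [-7, -5, -7] (depth 3)
After 'lt': stack = [-7, 0] (depth 2)
After 'dup': stack = [-7, 0, 0] (depth 3)
After 'push 16': stack = [-7, 0, 0, 16] (depth 4)
After 'over': stack = [-7, 0, 0, 16, 0] (depth 5)
After 'pick 2': stack = [-7, 0, 0, 16, 0, 0] (depth 6)
After 'gt': stack = [-7, 0, 0, 16, 0] (depth 5)
After 'sub': stack = [-7, 0, 0, 16] (depth 4)
After 'pick 0': stack = [-7, 0, 0, 16, 16] (depth 5)
After 'push 5': stack = [-7, 0, 0, 16, 16, 5] (depth 6)
After 'pick 1': stack = [-7, 0, 0, 16, 16, 5, 16] (depth 7)
After 'push 19': stack = [-7, 0, 0, 16, 16, 5, 16, 19] (depth 8)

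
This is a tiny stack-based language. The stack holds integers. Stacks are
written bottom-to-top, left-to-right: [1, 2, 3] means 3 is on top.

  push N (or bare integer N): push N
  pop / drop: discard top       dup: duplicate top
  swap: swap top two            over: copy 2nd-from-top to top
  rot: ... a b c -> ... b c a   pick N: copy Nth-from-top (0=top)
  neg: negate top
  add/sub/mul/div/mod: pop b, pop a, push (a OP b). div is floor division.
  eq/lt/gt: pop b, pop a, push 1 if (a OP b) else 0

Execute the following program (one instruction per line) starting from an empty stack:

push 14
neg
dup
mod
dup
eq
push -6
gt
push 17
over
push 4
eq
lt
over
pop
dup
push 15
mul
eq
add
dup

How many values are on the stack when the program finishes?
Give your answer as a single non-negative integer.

Answer: 2

Derivation:
After 'push 14': stack = [14] (depth 1)
After 'neg': stack = [-14] (depth 1)
After 'dup': stack = [-14, -14] (depth 2)
After 'mod': stack = [0] (depth 1)
After 'dup': stack = [0, 0] (depth 2)
After 'eq': stack = [1] (depth 1)
After 'push -6': stack = [1, -6] (depth 2)
After 'gt': stack = [1] (depth 1)
After 'push 17': stack = [1, 17] (depth 2)
After 'over': stack = [1, 17, 1] (depth 3)
  ...
After 'eq': stack = [1, 17, 0] (depth 3)
After 'lt': stack = [1, 0] (depth 2)
After 'over': stack = [1, 0, 1] (depth 3)
After 'pop': stack = [1, 0] (depth 2)
After 'dup': stack = [1, 0, 0] (depth 3)
After 'push 15': stack = [1, 0, 0, 15] (depth 4)
After 'mul': stack = [1, 0, 0] (depth 3)
After 'eq': stack = [1, 1] (depth 2)
After 'add': stack = [2] (depth 1)
After 'dup': stack = [2, 2] (depth 2)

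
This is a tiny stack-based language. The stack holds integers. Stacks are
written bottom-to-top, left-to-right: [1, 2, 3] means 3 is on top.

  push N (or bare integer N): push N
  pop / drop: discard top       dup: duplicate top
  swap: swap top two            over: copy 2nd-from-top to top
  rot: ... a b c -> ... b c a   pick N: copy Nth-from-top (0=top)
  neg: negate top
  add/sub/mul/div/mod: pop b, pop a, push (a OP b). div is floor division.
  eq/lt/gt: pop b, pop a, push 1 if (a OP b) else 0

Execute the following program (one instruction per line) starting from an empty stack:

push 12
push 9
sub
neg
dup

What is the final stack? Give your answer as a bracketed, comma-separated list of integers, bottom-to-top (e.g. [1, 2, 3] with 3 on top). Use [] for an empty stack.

Answer: [-3, -3]

Derivation:
After 'push 12': [12]
After 'push 9': [12, 9]
After 'sub': [3]
After 'neg': [-3]
After 'dup': [-3, -3]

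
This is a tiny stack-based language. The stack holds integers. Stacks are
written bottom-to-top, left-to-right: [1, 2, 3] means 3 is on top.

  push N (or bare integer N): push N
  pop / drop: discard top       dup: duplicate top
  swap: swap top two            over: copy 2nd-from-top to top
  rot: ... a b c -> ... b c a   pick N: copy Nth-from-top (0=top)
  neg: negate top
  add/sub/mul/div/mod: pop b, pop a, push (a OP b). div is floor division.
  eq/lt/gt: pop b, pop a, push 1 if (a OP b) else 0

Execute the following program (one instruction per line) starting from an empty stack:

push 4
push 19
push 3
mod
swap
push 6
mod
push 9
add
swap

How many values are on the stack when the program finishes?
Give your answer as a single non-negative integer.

Answer: 2

Derivation:
After 'push 4': stack = [4] (depth 1)
After 'push 19': stack = [4, 19] (depth 2)
After 'push 3': stack = [4, 19, 3] (depth 3)
After 'mod': stack = [4, 1] (depth 2)
After 'swap': stack = [1, 4] (depth 2)
After 'push 6': stack = [1, 4, 6] (depth 3)
After 'mod': stack = [1, 4] (depth 2)
After 'push 9': stack = [1, 4, 9] (depth 3)
After 'add': stack = [1, 13] (depth 2)
After 'swap': stack = [13, 1] (depth 2)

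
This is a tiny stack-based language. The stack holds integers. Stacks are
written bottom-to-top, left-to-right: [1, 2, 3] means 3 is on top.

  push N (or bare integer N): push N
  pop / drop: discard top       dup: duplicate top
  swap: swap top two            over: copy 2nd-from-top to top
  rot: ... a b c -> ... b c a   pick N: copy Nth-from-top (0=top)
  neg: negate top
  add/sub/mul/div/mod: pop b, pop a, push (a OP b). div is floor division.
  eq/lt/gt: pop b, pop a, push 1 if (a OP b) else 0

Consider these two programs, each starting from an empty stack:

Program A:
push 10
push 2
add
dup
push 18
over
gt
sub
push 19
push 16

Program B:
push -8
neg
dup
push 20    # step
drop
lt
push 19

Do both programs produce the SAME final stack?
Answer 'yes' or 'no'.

Program A trace:
  After 'push 10': [10]
  After 'push 2': [10, 2]
  After 'add': [12]
  After 'dup': [12, 12]
  After 'push 18': [12, 12, 18]
  After 'over': [12, 12, 18, 12]
  After 'gt': [12, 12, 1]
  After 'sub': [12, 11]
  After 'push 19': [12, 11, 19]
  After 'push 16': [12, 11, 19, 16]
Program A final stack: [12, 11, 19, 16]

Program B trace:
  After 'push -8': [-8]
  After 'neg': [8]
  After 'dup': [8, 8]
  After 'push 20': [8, 8, 20]
  After 'drop': [8, 8]
  After 'lt': [0]
  After 'push 19': [0, 19]
Program B final stack: [0, 19]
Same: no

Answer: no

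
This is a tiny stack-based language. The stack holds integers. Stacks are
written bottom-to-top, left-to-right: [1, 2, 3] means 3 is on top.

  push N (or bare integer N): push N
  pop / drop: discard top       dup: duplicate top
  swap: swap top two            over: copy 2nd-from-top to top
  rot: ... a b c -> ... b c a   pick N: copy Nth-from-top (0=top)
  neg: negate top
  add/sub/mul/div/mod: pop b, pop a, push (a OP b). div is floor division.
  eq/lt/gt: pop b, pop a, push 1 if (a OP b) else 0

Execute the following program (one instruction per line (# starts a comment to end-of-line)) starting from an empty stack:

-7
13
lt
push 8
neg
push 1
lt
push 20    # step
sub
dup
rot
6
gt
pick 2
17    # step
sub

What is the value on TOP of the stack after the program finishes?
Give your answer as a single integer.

After 'push -7': [-7]
After 'push 13': [-7, 13]
After 'lt': [1]
After 'push 8': [1, 8]
After 'neg': [1, -8]
After 'push 1': [1, -8, 1]
After 'lt': [1, 1]
After 'push 20': [1, 1, 20]
After 'sub': [1, -19]
After 'dup': [1, -19, -19]
After 'rot': [-19, -19, 1]
After 'push 6': [-19, -19, 1, 6]
After 'gt': [-19, -19, 0]
After 'pick 2': [-19, -19, 0, -19]
After 'push 17': [-19, -19, 0, -19, 17]
After 'sub': [-19, -19, 0, -36]

Answer: -36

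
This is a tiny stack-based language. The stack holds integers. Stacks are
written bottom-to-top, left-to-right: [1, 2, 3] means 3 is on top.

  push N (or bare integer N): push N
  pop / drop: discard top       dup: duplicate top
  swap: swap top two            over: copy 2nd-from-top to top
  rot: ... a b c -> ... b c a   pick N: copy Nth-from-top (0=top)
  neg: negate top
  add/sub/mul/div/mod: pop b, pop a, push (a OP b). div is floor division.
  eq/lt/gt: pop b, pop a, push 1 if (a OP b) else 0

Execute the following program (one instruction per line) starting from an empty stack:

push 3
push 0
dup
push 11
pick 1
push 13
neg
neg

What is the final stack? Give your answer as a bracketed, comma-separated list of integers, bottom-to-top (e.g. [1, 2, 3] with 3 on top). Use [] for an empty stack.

After 'push 3': [3]
After 'push 0': [3, 0]
After 'dup': [3, 0, 0]
After 'push 11': [3, 0, 0, 11]
After 'pick 1': [3, 0, 0, 11, 0]
After 'push 13': [3, 0, 0, 11, 0, 13]
After 'neg': [3, 0, 0, 11, 0, -13]
After 'neg': [3, 0, 0, 11, 0, 13]

Answer: [3, 0, 0, 11, 0, 13]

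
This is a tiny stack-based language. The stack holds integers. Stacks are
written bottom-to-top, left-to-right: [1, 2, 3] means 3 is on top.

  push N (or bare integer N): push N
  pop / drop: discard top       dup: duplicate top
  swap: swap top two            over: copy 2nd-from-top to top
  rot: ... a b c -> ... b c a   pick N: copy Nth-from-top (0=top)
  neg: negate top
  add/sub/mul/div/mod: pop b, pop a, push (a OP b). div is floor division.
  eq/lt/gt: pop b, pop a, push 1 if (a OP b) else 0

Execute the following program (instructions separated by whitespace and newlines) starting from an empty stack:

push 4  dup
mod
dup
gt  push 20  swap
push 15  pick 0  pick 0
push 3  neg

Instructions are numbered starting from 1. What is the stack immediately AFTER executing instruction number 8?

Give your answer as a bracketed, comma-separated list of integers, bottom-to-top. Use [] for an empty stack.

Step 1 ('push 4'): [4]
Step 2 ('dup'): [4, 4]
Step 3 ('mod'): [0]
Step 4 ('dup'): [0, 0]
Step 5 ('gt'): [0]
Step 6 ('push 20'): [0, 20]
Step 7 ('swap'): [20, 0]
Step 8 ('push 15'): [20, 0, 15]

Answer: [20, 0, 15]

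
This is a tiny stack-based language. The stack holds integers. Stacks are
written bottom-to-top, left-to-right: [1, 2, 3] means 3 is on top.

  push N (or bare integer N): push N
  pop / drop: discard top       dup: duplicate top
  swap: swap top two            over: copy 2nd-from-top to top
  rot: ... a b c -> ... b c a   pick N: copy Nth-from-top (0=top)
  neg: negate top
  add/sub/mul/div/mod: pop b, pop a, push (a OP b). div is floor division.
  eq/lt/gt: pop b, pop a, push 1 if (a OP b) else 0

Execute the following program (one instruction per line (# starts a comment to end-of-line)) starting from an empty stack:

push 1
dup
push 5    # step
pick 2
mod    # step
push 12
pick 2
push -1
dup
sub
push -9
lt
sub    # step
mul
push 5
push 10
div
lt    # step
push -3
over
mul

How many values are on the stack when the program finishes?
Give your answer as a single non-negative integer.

After 'push 1': stack = [1] (depth 1)
After 'dup': stack = [1, 1] (depth 2)
After 'push 5': stack = [1, 1, 5] (depth 3)
After 'pick 2': stack = [1, 1, 5, 1] (depth 4)
After 'mod': stack = [1, 1, 0] (depth 3)
After 'push 12': stack = [1, 1, 0, 12] (depth 4)
After 'pick 2': stack = [1, 1, 0, 12, 1] (depth 5)
After 'push -1': stack = [1, 1, 0, 12, 1, -1] (depth 6)
After 'dup': stack = [1, 1, 0, 12, 1, -1, -1] (depth 7)
After 'sub': stack = [1, 1, 0, 12, 1, 0] (depth 6)
  ...
After 'lt': stack = [1, 1, 0, 12, 1, 0] (depth 6)
After 'sub': stack = [1, 1, 0, 12, 1] (depth 5)
After 'mul': stack = [1, 1, 0, 12] (depth 4)
After 'push 5': stack = [1, 1, 0, 12, 5] (depth 5)
After 'push 10': stack = [1, 1, 0, 12, 5, 10] (depth 6)
After 'div': stack = [1, 1, 0, 12, 0] (depth 5)
After 'lt': stack = [1, 1, 0, 0] (depth 4)
After 'push -3': stack = [1, 1, 0, 0, -3] (depth 5)
After 'over': stack = [1, 1, 0, 0, -3, 0] (depth 6)
After 'mul': stack = [1, 1, 0, 0, 0] (depth 5)

Answer: 5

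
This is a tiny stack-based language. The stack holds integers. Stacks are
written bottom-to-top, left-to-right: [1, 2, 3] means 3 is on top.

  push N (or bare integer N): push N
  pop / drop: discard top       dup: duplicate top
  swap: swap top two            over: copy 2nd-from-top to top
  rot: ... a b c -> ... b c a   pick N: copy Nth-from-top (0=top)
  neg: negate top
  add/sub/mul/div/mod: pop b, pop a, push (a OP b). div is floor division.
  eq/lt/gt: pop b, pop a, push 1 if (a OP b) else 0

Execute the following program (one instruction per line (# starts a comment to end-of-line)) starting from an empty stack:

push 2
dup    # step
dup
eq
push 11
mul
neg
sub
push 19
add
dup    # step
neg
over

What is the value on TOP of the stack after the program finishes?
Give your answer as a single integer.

Answer: 32

Derivation:
After 'push 2': [2]
After 'dup': [2, 2]
After 'dup': [2, 2, 2]
After 'eq': [2, 1]
After 'push 11': [2, 1, 11]
After 'mul': [2, 11]
After 'neg': [2, -11]
After 'sub': [13]
After 'push 19': [13, 19]
After 'add': [32]
After 'dup': [32, 32]
After 'neg': [32, -32]
After 'over': [32, -32, 32]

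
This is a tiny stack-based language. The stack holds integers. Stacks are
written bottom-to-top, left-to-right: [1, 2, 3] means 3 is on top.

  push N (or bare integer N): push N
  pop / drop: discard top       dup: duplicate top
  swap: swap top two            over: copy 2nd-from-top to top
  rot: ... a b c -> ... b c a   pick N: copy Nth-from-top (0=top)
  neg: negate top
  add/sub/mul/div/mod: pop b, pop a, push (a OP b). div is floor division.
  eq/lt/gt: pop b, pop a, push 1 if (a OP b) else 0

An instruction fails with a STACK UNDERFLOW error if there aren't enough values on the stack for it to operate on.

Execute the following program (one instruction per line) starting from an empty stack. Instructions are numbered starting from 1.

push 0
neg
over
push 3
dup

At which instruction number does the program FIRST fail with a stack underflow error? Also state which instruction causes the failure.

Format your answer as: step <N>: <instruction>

Answer: step 3: over

Derivation:
Step 1 ('push 0'): stack = [0], depth = 1
Step 2 ('neg'): stack = [0], depth = 1
Step 3 ('over'): needs 2 value(s) but depth is 1 — STACK UNDERFLOW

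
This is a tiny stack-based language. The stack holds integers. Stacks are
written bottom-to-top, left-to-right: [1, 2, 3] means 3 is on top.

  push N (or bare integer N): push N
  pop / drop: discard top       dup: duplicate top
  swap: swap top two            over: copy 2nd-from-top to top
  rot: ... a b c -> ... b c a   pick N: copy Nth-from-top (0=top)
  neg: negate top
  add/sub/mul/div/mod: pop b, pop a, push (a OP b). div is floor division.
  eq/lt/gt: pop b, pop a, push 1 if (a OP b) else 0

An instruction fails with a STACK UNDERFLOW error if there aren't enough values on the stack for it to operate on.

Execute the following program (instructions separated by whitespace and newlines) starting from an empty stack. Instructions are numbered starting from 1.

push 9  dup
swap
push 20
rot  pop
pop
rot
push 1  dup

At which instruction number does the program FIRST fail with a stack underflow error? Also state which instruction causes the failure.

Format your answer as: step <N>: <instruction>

Step 1 ('push 9'): stack = [9], depth = 1
Step 2 ('dup'): stack = [9, 9], depth = 2
Step 3 ('swap'): stack = [9, 9], depth = 2
Step 4 ('push 20'): stack = [9, 9, 20], depth = 3
Step 5 ('rot'): stack = [9, 20, 9], depth = 3
Step 6 ('pop'): stack = [9, 20], depth = 2
Step 7 ('pop'): stack = [9], depth = 1
Step 8 ('rot'): needs 3 value(s) but depth is 1 — STACK UNDERFLOW

Answer: step 8: rot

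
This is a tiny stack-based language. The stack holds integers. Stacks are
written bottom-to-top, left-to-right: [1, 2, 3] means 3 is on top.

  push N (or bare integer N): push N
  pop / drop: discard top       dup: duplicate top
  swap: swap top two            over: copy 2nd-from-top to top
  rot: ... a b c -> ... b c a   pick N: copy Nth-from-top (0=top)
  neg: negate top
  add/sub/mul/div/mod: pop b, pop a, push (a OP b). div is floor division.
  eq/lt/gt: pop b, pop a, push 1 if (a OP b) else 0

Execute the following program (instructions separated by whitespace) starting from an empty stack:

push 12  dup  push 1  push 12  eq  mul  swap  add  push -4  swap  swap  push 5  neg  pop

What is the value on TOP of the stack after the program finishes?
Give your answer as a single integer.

Answer: -4

Derivation:
After 'push 12': [12]
After 'dup': [12, 12]
After 'push 1': [12, 12, 1]
After 'push 12': [12, 12, 1, 12]
After 'eq': [12, 12, 0]
After 'mul': [12, 0]
After 'swap': [0, 12]
After 'add': [12]
After 'push -4': [12, -4]
After 'swap': [-4, 12]
After 'swap': [12, -4]
After 'push 5': [12, -4, 5]
After 'neg': [12, -4, -5]
After 'pop': [12, -4]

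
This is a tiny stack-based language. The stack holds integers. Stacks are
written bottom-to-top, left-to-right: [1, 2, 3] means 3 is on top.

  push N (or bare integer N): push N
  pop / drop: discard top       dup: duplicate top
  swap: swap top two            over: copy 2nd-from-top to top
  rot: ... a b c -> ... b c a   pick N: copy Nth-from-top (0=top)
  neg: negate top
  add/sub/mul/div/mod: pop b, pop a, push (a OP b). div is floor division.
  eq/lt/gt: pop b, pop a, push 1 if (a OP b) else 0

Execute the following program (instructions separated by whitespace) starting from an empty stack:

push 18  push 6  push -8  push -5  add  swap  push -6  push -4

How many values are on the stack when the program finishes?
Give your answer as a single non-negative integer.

After 'push 18': stack = [18] (depth 1)
After 'push 6': stack = [18, 6] (depth 2)
After 'push -8': stack = [18, 6, -8] (depth 3)
After 'push -5': stack = [18, 6, -8, -5] (depth 4)
After 'add': stack = [18, 6, -13] (depth 3)
After 'swap': stack = [18, -13, 6] (depth 3)
After 'push -6': stack = [18, -13, 6, -6] (depth 4)
After 'push -4': stack = [18, -13, 6, -6, -4] (depth 5)

Answer: 5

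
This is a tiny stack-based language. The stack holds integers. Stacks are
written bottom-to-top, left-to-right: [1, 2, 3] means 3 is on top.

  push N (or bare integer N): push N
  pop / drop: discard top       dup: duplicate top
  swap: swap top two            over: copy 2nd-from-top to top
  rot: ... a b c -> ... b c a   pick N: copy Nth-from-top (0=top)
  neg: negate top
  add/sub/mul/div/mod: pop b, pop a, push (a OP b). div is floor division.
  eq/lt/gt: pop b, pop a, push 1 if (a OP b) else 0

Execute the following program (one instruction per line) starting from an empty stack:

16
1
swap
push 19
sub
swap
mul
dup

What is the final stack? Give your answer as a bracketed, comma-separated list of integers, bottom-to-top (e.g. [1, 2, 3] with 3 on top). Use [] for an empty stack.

Answer: [-3, -3]

Derivation:
After 'push 16': [16]
After 'push 1': [16, 1]
After 'swap': [1, 16]
After 'push 19': [1, 16, 19]
After 'sub': [1, -3]
After 'swap': [-3, 1]
After 'mul': [-3]
After 'dup': [-3, -3]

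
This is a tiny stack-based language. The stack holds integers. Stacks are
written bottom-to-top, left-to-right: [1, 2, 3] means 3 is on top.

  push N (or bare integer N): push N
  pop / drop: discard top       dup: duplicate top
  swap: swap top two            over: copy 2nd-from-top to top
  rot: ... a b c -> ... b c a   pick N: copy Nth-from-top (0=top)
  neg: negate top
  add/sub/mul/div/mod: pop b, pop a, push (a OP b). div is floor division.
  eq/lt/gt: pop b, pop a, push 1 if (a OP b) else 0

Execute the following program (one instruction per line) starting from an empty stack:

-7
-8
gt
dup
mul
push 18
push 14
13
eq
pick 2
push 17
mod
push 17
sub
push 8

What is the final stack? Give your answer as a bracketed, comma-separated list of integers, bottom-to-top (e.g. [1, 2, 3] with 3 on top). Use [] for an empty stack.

Answer: [1, 18, 0, -16, 8]

Derivation:
After 'push -7': [-7]
After 'push -8': [-7, -8]
After 'gt': [1]
After 'dup': [1, 1]
After 'mul': [1]
After 'push 18': [1, 18]
After 'push 14': [1, 18, 14]
After 'push 13': [1, 18, 14, 13]
After 'eq': [1, 18, 0]
After 'pick 2': [1, 18, 0, 1]
After 'push 17': [1, 18, 0, 1, 17]
After 'mod': [1, 18, 0, 1]
After 'push 17': [1, 18, 0, 1, 17]
After 'sub': [1, 18, 0, -16]
After 'push 8': [1, 18, 0, -16, 8]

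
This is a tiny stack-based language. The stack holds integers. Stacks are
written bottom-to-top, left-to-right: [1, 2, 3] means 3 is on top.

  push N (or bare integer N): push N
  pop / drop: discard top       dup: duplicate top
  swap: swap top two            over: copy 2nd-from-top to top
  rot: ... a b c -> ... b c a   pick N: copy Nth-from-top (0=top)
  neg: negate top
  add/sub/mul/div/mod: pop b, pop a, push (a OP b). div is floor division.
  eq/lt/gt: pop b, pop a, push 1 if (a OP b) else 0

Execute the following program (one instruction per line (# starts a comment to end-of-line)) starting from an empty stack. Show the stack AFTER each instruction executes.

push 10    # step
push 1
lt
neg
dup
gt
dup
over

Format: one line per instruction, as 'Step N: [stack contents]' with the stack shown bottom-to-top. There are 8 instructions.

Step 1: [10]
Step 2: [10, 1]
Step 3: [0]
Step 4: [0]
Step 5: [0, 0]
Step 6: [0]
Step 7: [0, 0]
Step 8: [0, 0, 0]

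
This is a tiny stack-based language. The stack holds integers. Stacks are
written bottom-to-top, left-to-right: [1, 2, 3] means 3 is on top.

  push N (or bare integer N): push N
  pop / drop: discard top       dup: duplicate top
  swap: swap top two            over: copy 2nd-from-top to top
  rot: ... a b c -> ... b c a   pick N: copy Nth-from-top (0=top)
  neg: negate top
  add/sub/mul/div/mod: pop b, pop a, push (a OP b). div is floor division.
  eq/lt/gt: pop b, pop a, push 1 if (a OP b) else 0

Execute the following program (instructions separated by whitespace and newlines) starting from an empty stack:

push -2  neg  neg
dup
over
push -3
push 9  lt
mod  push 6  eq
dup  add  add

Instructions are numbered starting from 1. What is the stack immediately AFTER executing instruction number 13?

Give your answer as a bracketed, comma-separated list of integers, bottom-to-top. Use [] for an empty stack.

Answer: [-2, -2, 0]

Derivation:
Step 1 ('push -2'): [-2]
Step 2 ('neg'): [2]
Step 3 ('neg'): [-2]
Step 4 ('dup'): [-2, -2]
Step 5 ('over'): [-2, -2, -2]
Step 6 ('push -3'): [-2, -2, -2, -3]
Step 7 ('push 9'): [-2, -2, -2, -3, 9]
Step 8 ('lt'): [-2, -2, -2, 1]
Step 9 ('mod'): [-2, -2, 0]
Step 10 ('push 6'): [-2, -2, 0, 6]
Step 11 ('eq'): [-2, -2, 0]
Step 12 ('dup'): [-2, -2, 0, 0]
Step 13 ('add'): [-2, -2, 0]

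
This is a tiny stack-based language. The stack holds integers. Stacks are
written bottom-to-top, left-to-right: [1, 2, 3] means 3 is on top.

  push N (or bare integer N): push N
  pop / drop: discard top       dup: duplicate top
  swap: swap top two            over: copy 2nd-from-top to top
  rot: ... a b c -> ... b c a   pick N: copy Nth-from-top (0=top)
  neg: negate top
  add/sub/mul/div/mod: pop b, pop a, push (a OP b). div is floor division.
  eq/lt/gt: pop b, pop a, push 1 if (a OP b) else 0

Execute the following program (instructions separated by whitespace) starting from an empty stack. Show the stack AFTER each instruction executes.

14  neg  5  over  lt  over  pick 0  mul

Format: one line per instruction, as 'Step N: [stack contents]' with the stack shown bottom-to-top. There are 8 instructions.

Step 1: [14]
Step 2: [-14]
Step 3: [-14, 5]
Step 4: [-14, 5, -14]
Step 5: [-14, 0]
Step 6: [-14, 0, -14]
Step 7: [-14, 0, -14, -14]
Step 8: [-14, 0, 196]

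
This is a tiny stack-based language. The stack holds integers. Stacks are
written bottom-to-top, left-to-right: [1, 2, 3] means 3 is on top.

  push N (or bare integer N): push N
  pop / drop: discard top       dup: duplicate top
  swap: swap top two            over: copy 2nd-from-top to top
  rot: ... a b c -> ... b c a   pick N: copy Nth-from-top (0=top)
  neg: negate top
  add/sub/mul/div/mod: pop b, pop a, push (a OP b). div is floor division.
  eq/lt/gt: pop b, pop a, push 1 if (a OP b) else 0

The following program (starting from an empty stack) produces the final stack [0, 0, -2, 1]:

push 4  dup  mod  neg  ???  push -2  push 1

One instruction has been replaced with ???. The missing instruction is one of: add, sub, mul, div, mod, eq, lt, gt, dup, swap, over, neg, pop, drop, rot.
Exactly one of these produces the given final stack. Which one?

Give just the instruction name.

Answer: dup

Derivation:
Stack before ???: [0]
Stack after ???:  [0, 0]
The instruction that transforms [0] -> [0, 0] is: dup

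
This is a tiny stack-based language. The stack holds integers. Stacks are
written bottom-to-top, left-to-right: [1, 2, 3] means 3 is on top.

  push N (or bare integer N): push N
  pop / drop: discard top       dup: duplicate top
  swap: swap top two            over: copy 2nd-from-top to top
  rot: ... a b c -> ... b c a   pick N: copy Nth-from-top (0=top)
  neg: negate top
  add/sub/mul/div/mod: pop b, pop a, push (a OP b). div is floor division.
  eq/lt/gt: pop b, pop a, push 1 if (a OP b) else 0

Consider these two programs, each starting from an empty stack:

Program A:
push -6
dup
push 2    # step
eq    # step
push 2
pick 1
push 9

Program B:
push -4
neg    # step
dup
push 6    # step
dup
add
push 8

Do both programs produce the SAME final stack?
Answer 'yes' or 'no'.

Answer: no

Derivation:
Program A trace:
  After 'push -6': [-6]
  After 'dup': [-6, -6]
  After 'push 2': [-6, -6, 2]
  After 'eq': [-6, 0]
  After 'push 2': [-6, 0, 2]
  After 'pick 1': [-6, 0, 2, 0]
  After 'push 9': [-6, 0, 2, 0, 9]
Program A final stack: [-6, 0, 2, 0, 9]

Program B trace:
  After 'push -4': [-4]
  After 'neg': [4]
  After 'dup': [4, 4]
  After 'push 6': [4, 4, 6]
  After 'dup': [4, 4, 6, 6]
  After 'add': [4, 4, 12]
  After 'push 8': [4, 4, 12, 8]
Program B final stack: [4, 4, 12, 8]
Same: no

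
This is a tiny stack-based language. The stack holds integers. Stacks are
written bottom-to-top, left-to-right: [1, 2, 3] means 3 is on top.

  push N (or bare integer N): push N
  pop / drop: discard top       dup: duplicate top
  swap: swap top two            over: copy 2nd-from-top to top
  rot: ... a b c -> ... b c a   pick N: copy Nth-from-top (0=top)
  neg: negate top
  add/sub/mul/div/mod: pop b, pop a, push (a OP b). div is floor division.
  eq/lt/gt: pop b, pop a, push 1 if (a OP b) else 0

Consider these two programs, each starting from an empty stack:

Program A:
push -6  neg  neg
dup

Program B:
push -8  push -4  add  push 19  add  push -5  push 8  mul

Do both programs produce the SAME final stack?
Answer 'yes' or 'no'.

Program A trace:
  After 'push -6': [-6]
  After 'neg': [6]
  After 'neg': [-6]
  After 'dup': [-6, -6]
Program A final stack: [-6, -6]

Program B trace:
  After 'push -8': [-8]
  After 'push -4': [-8, -4]
  After 'add': [-12]
  After 'push 19': [-12, 19]
  After 'add': [7]
  After 'push -5': [7, -5]
  After 'push 8': [7, -5, 8]
  After 'mul': [7, -40]
Program B final stack: [7, -40]
Same: no

Answer: no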